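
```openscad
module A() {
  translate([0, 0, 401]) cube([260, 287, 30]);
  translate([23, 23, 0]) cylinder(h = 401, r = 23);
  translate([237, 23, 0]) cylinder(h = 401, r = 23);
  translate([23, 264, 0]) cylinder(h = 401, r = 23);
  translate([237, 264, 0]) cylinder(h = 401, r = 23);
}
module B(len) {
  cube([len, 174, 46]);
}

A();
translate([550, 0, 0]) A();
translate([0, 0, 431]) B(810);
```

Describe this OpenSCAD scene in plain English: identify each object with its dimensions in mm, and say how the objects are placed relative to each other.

A is a four-legged stool. The seat is a 260×287×30 mm slab whose top surface is at z = 431 mm; four round legs, each 46 mm in diameter, run from the floor (z = 0) to the underside of the seat, each leg's axis is inset half a diameter from the nearest pair of seat edges (so the leg's bounding box is flush with the corner).

B is a rectangular beam 810 mm long (x), 174 mm deep (y), 46 mm thick (z).

The beam spans the tops of two stools placed 290 mm apart, resting at z = 431 mm.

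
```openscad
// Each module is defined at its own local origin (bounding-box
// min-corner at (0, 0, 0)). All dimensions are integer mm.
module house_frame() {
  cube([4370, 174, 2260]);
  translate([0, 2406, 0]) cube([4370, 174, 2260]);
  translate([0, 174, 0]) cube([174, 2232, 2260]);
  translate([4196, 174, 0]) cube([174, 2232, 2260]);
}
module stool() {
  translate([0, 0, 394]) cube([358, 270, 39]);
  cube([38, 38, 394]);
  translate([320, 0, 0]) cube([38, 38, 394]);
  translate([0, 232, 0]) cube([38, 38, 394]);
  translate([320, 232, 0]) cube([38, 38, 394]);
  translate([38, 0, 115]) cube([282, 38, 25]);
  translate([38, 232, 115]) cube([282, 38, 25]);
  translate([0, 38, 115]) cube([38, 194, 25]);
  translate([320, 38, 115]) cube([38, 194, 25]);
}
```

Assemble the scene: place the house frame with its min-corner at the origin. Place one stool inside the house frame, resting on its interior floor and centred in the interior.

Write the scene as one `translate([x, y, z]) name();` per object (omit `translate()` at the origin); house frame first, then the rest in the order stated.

house_frame();
translate([2006, 1155, 0]) stool();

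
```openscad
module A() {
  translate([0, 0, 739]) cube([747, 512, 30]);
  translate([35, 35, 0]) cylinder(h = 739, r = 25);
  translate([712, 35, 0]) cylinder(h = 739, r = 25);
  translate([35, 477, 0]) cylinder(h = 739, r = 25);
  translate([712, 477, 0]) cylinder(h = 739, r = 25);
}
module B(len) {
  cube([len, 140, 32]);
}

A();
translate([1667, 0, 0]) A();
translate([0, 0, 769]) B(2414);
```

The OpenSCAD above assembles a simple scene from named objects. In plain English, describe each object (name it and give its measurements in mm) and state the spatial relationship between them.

A is a rectangular dining table. The top is 747×512×30 mm with its upper surface at z = 769 mm. It stands on four round legs of 50 mm diameter, each leg's bounding box inset 10 mm from the nearest pair of top edges, running from the floor to the underside of the top.

B is a rectangular beam 2414 mm long (x), 140 mm deep (y), 32 mm thick (z).

The beam spans the tops of two tables placed 920 mm apart, resting at z = 769 mm.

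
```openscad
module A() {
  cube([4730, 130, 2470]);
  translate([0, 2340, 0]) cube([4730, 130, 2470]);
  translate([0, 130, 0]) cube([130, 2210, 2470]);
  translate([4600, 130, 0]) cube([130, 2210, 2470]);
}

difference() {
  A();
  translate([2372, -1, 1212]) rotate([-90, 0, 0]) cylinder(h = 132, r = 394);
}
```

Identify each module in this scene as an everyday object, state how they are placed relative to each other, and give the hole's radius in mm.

A is a house frame. The house frame has a circular hole through its front wall. The hole's radius is 394 mm.

The subtracted cylinder has r = 394 mm.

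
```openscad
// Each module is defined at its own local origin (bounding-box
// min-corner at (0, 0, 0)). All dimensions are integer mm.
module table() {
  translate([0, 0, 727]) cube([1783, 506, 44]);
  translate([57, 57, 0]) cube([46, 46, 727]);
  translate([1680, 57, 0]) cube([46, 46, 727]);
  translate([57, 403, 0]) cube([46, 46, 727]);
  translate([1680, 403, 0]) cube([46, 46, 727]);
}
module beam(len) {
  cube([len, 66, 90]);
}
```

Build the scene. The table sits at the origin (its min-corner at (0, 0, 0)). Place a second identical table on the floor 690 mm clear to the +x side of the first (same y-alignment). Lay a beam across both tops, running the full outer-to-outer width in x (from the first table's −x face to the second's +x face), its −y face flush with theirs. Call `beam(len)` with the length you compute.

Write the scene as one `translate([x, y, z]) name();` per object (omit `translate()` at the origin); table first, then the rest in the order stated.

table();
translate([2473, 0, 0]) table();
translate([0, 0, 771]) beam(4256);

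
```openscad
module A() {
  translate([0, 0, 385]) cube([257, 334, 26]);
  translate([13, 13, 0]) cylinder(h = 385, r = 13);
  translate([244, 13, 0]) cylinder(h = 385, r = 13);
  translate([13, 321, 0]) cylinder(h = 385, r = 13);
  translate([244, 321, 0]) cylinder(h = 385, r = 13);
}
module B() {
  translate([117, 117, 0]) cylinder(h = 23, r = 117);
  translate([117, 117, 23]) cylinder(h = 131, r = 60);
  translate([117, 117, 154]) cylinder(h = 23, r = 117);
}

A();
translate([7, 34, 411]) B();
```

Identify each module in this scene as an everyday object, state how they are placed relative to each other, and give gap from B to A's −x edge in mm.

The spool's min-x is at 7; the stool's min-x is 0; gap = 7 mm.

A is a stool. B is a spool. The spool is on top of the stool. The gap from the spool to the stool's −x edge is 7 mm.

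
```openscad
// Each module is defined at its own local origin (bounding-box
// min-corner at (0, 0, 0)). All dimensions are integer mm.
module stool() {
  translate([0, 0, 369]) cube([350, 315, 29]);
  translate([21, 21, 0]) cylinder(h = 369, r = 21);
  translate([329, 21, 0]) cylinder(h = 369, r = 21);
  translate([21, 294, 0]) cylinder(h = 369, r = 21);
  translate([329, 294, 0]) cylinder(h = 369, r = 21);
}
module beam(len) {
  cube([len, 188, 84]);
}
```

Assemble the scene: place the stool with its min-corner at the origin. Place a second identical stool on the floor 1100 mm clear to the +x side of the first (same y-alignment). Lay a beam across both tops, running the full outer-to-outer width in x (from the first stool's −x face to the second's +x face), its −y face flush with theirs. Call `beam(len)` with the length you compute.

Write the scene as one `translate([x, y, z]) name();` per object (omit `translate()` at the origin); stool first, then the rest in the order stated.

stool();
translate([1450, 0, 0]) stool();
translate([0, 0, 398]) beam(1800);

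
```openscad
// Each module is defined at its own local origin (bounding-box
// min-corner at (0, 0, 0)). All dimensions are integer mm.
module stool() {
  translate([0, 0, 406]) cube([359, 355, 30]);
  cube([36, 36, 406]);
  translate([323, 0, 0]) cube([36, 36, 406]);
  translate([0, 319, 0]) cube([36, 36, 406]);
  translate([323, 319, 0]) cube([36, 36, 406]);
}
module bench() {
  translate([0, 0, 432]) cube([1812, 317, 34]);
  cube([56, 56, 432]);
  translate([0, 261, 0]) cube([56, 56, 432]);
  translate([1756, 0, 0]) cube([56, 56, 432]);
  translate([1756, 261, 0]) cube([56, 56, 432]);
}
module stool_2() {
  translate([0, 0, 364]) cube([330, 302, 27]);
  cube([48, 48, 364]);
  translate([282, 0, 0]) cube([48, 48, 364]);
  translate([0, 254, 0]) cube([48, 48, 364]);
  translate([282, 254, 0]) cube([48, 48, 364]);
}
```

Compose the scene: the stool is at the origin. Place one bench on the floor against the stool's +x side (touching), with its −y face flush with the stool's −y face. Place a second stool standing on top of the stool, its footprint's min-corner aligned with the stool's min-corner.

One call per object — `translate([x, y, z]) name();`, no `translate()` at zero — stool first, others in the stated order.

stool();
translate([359, 0, 0]) bench();
translate([0, 0, 436]) stool_2();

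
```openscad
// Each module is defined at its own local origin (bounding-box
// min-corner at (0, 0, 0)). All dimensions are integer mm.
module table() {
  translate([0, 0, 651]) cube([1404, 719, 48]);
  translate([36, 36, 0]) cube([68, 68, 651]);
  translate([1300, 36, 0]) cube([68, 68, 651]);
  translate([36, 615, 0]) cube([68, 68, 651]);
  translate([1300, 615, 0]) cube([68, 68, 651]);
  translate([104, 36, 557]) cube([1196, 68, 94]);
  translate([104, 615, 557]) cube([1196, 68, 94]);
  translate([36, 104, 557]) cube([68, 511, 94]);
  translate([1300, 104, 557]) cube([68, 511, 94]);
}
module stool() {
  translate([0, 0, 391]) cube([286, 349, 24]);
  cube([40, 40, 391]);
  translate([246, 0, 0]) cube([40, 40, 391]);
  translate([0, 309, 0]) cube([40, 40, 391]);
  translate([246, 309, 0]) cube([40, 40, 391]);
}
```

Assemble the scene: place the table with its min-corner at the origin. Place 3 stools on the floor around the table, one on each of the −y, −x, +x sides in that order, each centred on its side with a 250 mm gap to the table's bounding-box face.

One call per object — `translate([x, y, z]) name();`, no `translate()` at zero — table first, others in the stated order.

table();
translate([559, -599, 0]) stool();
translate([-536, 185, 0]) stool();
translate([1654, 185, 0]) stool();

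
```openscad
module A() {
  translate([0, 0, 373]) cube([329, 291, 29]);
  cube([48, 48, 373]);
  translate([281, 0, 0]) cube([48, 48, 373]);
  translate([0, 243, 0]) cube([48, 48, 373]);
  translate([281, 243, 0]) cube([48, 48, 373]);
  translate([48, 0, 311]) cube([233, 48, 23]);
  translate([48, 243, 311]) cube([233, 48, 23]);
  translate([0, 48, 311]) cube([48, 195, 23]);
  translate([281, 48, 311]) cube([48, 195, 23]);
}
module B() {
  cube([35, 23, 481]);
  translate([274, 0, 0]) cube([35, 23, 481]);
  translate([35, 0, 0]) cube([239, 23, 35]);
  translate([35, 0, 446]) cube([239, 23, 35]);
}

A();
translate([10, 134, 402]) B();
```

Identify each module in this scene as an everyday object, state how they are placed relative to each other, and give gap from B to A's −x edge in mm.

The picture frame's min-x is at 10; the stool's min-x is 0; gap = 10 mm.

A is a stool. B is a picture frame. The picture frame is on top of the stool, centred. The gap from the picture frame to the stool's −x edge is 10 mm.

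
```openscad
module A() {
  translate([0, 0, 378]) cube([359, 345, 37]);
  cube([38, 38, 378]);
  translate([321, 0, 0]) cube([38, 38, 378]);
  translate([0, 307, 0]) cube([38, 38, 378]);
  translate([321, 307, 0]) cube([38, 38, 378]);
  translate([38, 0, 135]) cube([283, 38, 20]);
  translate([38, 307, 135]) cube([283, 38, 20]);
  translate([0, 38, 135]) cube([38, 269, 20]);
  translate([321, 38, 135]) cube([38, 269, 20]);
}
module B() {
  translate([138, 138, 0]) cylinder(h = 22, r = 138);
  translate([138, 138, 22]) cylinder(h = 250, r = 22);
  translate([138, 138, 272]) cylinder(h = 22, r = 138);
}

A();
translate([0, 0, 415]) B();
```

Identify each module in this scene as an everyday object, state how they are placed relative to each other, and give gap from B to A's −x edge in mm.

A is a stool. B is a spool. The spool is on top of the stool. The gap from the spool to the stool's −x edge is 0 mm.

The spool's min-x is at 0; the stool's min-x is 0; gap = 0 mm.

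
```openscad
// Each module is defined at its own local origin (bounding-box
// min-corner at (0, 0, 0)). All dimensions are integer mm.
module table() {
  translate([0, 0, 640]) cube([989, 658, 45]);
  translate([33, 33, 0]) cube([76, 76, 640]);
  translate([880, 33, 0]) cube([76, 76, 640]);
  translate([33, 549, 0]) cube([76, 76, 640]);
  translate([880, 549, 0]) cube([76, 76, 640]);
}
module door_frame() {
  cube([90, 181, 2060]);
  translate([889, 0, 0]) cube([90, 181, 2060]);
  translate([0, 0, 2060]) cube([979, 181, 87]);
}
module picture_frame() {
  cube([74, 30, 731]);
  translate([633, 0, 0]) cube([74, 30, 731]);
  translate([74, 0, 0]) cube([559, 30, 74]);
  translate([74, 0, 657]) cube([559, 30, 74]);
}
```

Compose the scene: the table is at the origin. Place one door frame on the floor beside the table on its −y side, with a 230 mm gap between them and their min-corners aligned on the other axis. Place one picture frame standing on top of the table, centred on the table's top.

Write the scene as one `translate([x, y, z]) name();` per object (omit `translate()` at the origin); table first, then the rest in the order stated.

table();
translate([0, -411, 0]) door_frame();
translate([141, 314, 685]) picture_frame();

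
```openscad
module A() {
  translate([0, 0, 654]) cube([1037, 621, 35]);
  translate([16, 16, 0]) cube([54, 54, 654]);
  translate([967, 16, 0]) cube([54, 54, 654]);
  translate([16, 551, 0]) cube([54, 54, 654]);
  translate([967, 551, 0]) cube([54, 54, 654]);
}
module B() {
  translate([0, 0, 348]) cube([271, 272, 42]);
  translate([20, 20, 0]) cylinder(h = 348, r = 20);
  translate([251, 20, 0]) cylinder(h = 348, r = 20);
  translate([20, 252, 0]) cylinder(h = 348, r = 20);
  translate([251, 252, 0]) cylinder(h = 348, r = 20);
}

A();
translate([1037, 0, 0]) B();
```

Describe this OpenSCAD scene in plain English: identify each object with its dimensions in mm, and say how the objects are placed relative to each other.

A is a rectangular dining table. The top is 1037×621×35 mm with its upper surface at z = 689 mm. It stands on four 54×54 mm square legs, each inset 16 mm from the nearest pair of top edges, running from the floor to the underside of the top.

B is a simple wooden stool: a rectangular seat 271 mm (x) by 272 mm (y), 42 mm thick, top face at z = 390 mm, on four round legs, each 40 mm in diameter. The legs rest on z = 0, each leg's axis is inset half a diameter from the nearest pair of seat edges (so the leg's bounding box is flush with the corner).

The stool is against the table's +x side, with their −y faces flush.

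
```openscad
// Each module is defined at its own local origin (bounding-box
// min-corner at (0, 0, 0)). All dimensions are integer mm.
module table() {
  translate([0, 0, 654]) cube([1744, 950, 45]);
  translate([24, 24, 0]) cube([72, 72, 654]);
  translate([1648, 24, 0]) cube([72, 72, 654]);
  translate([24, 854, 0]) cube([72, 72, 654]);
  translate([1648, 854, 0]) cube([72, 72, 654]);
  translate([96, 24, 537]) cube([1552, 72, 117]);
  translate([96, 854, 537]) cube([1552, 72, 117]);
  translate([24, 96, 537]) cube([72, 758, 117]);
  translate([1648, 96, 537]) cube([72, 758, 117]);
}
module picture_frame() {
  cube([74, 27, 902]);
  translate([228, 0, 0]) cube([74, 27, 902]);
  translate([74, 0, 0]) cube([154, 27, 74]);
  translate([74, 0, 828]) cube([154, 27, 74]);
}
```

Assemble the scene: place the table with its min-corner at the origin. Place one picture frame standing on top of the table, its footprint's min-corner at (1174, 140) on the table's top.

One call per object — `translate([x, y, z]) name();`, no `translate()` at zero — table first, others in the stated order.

table();
translate([1174, 140, 699]) picture_frame();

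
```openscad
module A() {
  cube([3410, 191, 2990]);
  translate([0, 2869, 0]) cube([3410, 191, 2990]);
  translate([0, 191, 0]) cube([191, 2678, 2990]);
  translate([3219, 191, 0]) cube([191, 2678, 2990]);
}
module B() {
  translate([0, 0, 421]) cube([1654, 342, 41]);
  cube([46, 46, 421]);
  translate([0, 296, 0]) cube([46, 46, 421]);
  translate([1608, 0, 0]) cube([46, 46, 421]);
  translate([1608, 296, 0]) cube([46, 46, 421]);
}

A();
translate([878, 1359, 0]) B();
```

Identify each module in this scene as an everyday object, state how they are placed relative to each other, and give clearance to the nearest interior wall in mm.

Clearances: x = 687, y = 1168; minimum 687 mm.

A is a house frame. B is a bench. The bench sits inside the house frame, centred. The clearance to the nearest interior wall is 687 mm.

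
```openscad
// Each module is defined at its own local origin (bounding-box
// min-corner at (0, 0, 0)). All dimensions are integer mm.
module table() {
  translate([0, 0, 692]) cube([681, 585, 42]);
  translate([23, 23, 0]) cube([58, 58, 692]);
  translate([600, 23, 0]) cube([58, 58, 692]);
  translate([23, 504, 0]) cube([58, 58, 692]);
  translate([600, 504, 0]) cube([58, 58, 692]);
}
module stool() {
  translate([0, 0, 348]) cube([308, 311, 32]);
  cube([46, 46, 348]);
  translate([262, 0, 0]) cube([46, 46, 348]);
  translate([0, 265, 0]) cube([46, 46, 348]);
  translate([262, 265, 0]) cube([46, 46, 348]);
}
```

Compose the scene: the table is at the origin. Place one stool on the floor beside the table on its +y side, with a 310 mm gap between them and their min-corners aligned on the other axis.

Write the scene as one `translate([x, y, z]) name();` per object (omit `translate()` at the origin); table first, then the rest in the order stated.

table();
translate([0, 895, 0]) stool();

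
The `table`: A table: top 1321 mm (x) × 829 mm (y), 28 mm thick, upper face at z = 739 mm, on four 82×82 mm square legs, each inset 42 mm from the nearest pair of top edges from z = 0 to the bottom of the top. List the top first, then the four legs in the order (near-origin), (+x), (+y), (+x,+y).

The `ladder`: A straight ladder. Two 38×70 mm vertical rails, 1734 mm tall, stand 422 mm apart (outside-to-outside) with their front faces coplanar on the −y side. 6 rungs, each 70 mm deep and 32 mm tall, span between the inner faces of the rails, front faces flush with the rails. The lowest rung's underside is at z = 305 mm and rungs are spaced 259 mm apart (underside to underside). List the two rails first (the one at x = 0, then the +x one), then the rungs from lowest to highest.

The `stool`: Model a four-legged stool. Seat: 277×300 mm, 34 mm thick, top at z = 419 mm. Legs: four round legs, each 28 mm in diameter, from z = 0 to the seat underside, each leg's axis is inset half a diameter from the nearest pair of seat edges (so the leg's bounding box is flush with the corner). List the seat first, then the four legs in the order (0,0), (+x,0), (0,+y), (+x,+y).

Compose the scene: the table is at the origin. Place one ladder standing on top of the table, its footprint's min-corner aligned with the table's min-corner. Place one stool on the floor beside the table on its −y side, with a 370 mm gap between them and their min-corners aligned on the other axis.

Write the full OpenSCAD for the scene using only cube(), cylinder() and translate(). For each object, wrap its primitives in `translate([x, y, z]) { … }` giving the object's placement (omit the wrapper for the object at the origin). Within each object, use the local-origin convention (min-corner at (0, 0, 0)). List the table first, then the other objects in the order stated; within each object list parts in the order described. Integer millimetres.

translate([0, 0, 711]) cube([1321, 829, 28]);
translate([42, 42, 0]) cube([82, 82, 711]);
translate([1197, 42, 0]) cube([82, 82, 711]);
translate([42, 705, 0]) cube([82, 82, 711]);
translate([1197, 705, 0]) cube([82, 82, 711]);
translate([0, 0, 739]) {
  cube([38, 70, 1734]);
  translate([384, 0, 0]) cube([38, 70, 1734]);
  translate([38, 0, 305]) cube([346, 70, 32]);
  translate([38, 0, 564]) cube([346, 70, 32]);
  translate([38, 0, 823]) cube([346, 70, 32]);
  translate([38, 0, 1082]) cube([346, 70, 32]);
  translate([38, 0, 1341]) cube([346, 70, 32]);
  translate([38, 0, 1600]) cube([346, 70, 32]);
}
translate([0, -670, 0]) {
  translate([0, 0, 385]) cube([277, 300, 34]);
  translate([14, 14, 0]) cylinder(h = 385, r = 14);
  translate([263, 14, 0]) cylinder(h = 385, r = 14);
  translate([14, 286, 0]) cylinder(h = 385, r = 14);
  translate([263, 286, 0]) cylinder(h = 385, r = 14);
}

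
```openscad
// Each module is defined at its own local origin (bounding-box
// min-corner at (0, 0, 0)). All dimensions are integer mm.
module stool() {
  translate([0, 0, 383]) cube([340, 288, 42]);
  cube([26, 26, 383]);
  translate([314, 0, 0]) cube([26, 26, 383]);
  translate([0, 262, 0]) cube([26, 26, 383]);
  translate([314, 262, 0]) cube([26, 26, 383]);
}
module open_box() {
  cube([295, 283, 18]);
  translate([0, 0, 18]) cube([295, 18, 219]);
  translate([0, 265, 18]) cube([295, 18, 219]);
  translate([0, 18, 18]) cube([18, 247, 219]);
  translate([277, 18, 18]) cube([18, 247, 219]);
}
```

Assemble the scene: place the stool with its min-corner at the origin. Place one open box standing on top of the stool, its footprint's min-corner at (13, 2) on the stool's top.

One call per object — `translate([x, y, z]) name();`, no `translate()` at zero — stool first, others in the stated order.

stool();
translate([13, 2, 425]) open_box();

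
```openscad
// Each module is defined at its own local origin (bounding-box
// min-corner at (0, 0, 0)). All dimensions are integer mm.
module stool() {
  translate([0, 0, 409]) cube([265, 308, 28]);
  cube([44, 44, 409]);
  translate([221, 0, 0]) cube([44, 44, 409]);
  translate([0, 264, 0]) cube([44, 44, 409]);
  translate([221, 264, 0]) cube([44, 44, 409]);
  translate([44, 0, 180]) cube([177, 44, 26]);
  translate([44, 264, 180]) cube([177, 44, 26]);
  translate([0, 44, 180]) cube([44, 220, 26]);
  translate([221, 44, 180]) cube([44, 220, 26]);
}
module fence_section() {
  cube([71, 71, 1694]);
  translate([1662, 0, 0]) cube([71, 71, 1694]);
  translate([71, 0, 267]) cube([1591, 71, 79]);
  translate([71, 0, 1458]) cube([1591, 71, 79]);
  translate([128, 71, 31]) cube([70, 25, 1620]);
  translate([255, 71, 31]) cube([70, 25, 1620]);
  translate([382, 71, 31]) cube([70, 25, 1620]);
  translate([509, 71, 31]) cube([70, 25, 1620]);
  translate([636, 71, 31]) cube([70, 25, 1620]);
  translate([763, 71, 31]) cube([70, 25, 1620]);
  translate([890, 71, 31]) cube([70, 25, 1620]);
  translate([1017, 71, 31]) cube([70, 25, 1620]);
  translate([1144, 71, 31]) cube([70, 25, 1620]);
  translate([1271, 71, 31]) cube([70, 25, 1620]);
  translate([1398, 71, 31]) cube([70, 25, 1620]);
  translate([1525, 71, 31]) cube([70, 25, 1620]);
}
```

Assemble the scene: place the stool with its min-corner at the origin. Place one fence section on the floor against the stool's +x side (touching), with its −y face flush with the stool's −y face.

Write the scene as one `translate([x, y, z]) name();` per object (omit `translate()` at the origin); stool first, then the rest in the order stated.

stool();
translate([265, 0, 0]) fence_section();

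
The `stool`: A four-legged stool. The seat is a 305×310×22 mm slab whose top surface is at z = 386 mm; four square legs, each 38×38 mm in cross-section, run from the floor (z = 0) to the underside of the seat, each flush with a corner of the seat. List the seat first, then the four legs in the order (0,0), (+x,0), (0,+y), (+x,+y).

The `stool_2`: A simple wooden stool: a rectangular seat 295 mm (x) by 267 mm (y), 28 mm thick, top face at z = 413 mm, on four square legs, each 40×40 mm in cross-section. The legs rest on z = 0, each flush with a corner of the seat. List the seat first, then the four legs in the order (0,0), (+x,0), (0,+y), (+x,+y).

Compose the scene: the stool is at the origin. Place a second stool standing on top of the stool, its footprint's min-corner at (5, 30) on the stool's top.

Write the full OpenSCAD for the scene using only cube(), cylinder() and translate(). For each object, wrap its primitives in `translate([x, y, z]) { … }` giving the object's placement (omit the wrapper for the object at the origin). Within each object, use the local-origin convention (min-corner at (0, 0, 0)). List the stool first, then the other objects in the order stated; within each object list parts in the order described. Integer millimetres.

translate([0, 0, 364]) cube([305, 310, 22]);
cube([38, 38, 364]);
translate([267, 0, 0]) cube([38, 38, 364]);
translate([0, 272, 0]) cube([38, 38, 364]);
translate([267, 272, 0]) cube([38, 38, 364]);
translate([5, 30, 386]) {
  translate([0, 0, 385]) cube([295, 267, 28]);
  cube([40, 40, 385]);
  translate([255, 0, 0]) cube([40, 40, 385]);
  translate([0, 227, 0]) cube([40, 40, 385]);
  translate([255, 227, 0]) cube([40, 40, 385]);
}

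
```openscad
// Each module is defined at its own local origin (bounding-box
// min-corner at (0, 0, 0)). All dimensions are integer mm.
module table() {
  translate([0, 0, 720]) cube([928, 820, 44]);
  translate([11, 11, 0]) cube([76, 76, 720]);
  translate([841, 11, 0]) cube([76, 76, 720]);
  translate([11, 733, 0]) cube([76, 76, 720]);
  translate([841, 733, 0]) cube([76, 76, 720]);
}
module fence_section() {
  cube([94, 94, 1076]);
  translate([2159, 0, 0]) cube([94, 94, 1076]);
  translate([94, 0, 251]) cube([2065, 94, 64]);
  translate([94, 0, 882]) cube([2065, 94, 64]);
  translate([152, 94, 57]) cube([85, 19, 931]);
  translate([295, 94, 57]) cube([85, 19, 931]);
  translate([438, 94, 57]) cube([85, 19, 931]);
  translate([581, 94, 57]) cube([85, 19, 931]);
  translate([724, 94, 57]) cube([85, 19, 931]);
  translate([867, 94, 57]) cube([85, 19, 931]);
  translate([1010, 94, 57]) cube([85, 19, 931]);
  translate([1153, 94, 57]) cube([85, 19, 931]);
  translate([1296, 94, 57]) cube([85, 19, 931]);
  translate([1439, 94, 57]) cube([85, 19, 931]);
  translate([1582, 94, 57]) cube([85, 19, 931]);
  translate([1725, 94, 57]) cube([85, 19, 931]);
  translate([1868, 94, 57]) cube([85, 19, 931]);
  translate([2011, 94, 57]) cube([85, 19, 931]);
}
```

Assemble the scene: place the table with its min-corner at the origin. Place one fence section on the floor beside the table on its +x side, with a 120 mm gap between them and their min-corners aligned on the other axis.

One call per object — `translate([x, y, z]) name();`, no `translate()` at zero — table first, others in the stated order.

table();
translate([1048, 0, 0]) fence_section();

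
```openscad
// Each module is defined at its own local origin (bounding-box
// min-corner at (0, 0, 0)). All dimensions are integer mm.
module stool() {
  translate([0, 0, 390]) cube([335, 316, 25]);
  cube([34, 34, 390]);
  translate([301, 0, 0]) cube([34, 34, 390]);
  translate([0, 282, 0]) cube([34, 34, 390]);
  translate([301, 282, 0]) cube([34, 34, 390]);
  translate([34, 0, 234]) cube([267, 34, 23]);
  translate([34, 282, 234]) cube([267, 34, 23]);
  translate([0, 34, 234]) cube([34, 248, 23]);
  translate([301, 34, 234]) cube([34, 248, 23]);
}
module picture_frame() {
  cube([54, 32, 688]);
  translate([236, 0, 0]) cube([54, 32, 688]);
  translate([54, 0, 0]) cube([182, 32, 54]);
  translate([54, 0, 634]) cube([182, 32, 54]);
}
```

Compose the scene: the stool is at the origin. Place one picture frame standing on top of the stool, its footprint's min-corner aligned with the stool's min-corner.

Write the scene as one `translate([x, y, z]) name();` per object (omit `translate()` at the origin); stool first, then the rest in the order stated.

stool();
translate([0, 0, 415]) picture_frame();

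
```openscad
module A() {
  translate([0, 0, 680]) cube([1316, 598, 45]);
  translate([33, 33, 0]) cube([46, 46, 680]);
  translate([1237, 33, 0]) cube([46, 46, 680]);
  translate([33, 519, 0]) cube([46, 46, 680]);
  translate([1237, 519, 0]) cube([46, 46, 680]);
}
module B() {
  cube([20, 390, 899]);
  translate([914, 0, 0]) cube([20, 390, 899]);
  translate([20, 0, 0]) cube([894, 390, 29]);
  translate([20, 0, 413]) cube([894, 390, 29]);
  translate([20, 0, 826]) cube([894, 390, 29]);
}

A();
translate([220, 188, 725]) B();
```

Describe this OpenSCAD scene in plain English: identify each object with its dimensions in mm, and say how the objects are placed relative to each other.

A is a table: top 1316 mm (x) × 598 mm (y), 45 mm thick, upper face at z = 725 mm, on four 46×46 mm square legs, each inset 33 mm from the nearest pair of top edges, running from z = 0 to the bottom of the top.

B is a bookshelf 934 mm wide overall, 390 mm deep and 899 mm tall. The two sides are 20 mm thick vertical panels. 3 horizontal shelves of 29 mm thickness span between the inner faces of the sides; the lowest shelf sits on the floor and shelves are stacked with a clear vertical gap of 384 mm between each pair.

The bookshelf is on top of the table.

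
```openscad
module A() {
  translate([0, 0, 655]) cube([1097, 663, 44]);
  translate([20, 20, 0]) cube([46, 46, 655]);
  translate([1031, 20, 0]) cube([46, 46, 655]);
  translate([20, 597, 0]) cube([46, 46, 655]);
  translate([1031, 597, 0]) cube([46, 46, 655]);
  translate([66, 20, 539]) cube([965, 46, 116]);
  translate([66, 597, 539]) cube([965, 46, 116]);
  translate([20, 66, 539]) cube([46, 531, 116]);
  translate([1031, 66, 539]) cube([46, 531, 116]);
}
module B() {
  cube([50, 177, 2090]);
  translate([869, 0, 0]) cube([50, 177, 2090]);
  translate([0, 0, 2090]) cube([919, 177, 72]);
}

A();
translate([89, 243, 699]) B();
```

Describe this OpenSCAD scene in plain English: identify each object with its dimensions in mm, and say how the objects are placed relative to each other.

A is a table: top 1097 mm (x) × 663 mm (y), 44 mm thick, upper face at z = 699 mm, on four 46×46 mm square legs, each inset 20 mm from the nearest pair of top edges, running from z = 0 to the bottom of the top. Four apron rails, 46 mm thick and 116 mm tall, run between adjacent legs with their top edges flush with the underside of the top and their outer faces flush with the legs' outer faces.

B is a door frame. The clear opening is 819 mm wide and 2090 mm high. Two 50 mm wide jambs, 177 mm deep, stand either side of the opening from the floor to the top of the opening. A 72 mm thick head sits across the top of both jambs, spanning the full outside width of the frame.

The door frame is on top of the table, centred.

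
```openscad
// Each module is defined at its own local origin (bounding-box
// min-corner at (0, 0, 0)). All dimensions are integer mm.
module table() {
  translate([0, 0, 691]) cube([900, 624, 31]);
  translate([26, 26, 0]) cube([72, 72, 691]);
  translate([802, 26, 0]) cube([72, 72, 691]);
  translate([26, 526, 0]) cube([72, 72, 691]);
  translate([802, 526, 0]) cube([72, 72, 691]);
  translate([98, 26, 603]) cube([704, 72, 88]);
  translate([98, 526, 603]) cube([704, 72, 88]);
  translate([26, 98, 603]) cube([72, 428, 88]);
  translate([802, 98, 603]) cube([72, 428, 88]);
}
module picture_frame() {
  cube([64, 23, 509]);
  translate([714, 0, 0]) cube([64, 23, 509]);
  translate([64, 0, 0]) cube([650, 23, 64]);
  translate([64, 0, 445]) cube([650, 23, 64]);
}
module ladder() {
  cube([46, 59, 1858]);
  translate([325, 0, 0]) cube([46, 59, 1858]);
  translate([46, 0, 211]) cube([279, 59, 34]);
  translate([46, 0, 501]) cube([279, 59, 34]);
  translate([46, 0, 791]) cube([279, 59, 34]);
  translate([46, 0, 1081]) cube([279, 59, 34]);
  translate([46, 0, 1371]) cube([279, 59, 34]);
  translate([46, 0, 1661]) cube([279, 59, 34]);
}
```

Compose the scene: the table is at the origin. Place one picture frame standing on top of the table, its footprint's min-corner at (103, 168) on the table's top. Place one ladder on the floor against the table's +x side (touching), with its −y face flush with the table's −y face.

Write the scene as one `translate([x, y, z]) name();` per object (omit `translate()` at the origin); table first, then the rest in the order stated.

table();
translate([103, 168, 722]) picture_frame();
translate([900, 0, 0]) ladder();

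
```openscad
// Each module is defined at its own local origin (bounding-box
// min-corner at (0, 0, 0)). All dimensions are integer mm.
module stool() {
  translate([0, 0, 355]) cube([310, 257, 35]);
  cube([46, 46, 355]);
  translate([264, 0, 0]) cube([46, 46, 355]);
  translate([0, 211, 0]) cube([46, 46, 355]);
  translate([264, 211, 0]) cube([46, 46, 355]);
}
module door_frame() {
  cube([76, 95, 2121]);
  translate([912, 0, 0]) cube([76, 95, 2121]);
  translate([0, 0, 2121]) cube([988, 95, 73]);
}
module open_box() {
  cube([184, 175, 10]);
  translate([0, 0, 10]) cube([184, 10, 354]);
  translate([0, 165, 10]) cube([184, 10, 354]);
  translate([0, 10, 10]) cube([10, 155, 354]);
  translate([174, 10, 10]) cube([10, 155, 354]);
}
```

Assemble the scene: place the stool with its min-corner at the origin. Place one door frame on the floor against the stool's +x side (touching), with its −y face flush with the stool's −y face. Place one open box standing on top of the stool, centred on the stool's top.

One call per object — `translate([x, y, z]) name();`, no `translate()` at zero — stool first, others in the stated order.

stool();
translate([310, 0, 0]) door_frame();
translate([63, 41, 390]) open_box();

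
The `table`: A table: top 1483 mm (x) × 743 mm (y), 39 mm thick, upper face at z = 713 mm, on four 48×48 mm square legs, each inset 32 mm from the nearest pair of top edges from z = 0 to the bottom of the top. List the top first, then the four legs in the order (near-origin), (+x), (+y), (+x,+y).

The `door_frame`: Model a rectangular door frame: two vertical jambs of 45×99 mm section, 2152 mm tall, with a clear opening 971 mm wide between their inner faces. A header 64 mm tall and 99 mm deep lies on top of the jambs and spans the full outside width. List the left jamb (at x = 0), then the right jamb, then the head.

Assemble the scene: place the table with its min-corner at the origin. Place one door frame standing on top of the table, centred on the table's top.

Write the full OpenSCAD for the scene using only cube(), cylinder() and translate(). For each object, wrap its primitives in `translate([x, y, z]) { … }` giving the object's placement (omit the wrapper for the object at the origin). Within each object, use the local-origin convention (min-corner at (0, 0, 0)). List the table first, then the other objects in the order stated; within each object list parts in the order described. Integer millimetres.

translate([0, 0, 674]) cube([1483, 743, 39]);
translate([32, 32, 0]) cube([48, 48, 674]);
translate([1403, 32, 0]) cube([48, 48, 674]);
translate([32, 663, 0]) cube([48, 48, 674]);
translate([1403, 663, 0]) cube([48, 48, 674]);
translate([211, 322, 713]) {
  cube([45, 99, 2152]);
  translate([1016, 0, 0]) cube([45, 99, 2152]);
  translate([0, 0, 2152]) cube([1061, 99, 64]);
}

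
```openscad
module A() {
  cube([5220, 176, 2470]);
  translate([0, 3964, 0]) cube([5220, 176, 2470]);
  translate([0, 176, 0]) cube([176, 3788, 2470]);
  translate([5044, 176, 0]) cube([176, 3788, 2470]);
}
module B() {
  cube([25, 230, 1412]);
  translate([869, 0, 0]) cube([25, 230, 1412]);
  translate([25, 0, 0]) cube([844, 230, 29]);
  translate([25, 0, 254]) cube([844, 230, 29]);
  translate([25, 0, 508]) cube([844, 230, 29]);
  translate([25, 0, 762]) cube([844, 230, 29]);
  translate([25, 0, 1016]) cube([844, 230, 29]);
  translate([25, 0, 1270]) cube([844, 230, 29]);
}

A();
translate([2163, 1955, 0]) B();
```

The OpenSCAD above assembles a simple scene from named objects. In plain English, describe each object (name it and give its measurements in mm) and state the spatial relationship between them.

A is a box-shaped house frame (walls only): outside footprint 5220×4140 mm, wall height 2470 mm, wall thickness 176 mm. The two y-facing walls run the full x-width; the two x-facing walls fit between the inner faces of the y-facing walls.

B is an open bookshelf. Two side panels, each 25 mm thick, 230 mm deep and 1412 mm tall, stand 894 mm apart (outside-to-outside). Between them sit 6 shelves, each 29 mm thick and 230 mm deep, spanning the full gap between the sides. The bottom shelf rests on the floor (its underside at z = 0) and the clear gap between one shelf's top and the next shelf's underside is 225 mm.

The bookshelf sits inside the house frame, centred.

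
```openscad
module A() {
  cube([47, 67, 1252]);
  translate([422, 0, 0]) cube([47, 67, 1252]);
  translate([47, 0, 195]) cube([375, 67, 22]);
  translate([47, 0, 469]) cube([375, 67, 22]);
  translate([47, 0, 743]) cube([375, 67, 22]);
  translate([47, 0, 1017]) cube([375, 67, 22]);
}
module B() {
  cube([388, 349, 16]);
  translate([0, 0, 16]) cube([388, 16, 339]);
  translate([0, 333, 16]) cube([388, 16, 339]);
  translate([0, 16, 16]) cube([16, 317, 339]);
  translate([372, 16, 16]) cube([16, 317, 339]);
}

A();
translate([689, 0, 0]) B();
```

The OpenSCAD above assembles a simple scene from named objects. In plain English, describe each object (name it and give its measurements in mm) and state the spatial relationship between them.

A is a wooden ladder with two side rails of 47×67 mm section and 1252 mm height, set 469 mm apart overall. Between them run 4 rectangular rungs (67 mm deep, 22 mm thick), front faces flush with the rails' −y face. The bottom of the first rung is 195 mm above the floor and each subsequent rung is 274 mm higher than the one below.

B is an open-topped rectangular box: outside dimensions 388×349×355 mm, with a uniform wall and base thickness of 16 mm. The base is a full 388×349 slab on the floor; four walls sit on top of the base. The front and back walls (the −y and +y sides) span the full width; the two side walls fit between them.

The open box is on the floor beside the ladder on its +x side.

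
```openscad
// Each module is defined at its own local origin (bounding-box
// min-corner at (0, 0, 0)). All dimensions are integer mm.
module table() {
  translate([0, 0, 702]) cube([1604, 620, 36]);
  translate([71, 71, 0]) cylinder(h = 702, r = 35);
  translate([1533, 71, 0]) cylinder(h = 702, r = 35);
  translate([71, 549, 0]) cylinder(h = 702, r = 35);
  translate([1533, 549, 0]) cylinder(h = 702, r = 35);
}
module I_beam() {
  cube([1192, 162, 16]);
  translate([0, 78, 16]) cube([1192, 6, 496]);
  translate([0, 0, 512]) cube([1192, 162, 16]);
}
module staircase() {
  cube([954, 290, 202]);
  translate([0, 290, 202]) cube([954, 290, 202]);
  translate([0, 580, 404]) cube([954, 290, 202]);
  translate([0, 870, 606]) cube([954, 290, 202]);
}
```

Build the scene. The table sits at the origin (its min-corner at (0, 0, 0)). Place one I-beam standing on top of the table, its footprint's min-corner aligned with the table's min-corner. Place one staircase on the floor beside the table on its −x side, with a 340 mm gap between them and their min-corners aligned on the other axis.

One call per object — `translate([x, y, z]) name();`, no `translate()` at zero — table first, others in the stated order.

table();
translate([0, 0, 738]) I_beam();
translate([-1294, 0, 0]) staircase();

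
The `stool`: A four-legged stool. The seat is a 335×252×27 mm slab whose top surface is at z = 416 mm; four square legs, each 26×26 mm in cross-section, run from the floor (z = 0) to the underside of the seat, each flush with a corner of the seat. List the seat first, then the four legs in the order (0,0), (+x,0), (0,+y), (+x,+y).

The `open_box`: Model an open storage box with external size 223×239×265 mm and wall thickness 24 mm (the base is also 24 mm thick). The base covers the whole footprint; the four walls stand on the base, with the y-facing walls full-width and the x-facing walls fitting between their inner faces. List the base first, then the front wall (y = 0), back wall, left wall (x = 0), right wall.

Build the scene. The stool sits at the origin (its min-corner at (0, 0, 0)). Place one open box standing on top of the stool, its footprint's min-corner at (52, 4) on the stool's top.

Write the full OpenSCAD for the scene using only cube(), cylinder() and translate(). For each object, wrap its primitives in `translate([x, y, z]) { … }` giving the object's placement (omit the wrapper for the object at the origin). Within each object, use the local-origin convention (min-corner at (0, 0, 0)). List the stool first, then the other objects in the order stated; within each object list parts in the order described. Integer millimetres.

translate([0, 0, 389]) cube([335, 252, 27]);
cube([26, 26, 389]);
translate([309, 0, 0]) cube([26, 26, 389]);
translate([0, 226, 0]) cube([26, 26, 389]);
translate([309, 226, 0]) cube([26, 26, 389]);
translate([52, 4, 416]) {
  cube([223, 239, 24]);
  translate([0, 0, 24]) cube([223, 24, 241]);
  translate([0, 215, 24]) cube([223, 24, 241]);
  translate([0, 24, 24]) cube([24, 191, 241]);
  translate([199, 24, 24]) cube([24, 191, 241]);
}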